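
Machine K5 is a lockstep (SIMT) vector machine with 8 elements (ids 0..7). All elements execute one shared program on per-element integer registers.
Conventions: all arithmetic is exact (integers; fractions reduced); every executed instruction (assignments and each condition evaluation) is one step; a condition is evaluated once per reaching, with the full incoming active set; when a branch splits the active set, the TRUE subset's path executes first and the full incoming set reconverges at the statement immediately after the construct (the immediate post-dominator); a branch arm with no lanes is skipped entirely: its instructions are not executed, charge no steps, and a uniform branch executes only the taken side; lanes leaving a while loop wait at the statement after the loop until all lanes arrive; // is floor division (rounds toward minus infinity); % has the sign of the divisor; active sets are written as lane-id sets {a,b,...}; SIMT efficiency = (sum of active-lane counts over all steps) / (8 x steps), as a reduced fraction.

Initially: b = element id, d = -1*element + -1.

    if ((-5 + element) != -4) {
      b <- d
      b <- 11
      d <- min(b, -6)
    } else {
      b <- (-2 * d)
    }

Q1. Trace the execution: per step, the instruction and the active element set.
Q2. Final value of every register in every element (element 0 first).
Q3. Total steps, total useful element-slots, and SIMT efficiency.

step 0: eval ((-5 + element) != -4)  {0,1,2,3,4,5,6,7}
step 1: b <- d                       {0,2,3,4,5,6,7}
step 2: b <- 11                      {0,2,3,4,5,6,7}
step 3: d <- min(b, -6)              {0,2,3,4,5,6,7}
step 4: b <- (-2 * d)                {1}

Answer: 5 steps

b: 11,4,11,11,11,11,11,11
d: -6,-2,-6,-6,-6,-6,-6,-6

steps = 5; useful = 30; efficiency = 30/40 = 3/4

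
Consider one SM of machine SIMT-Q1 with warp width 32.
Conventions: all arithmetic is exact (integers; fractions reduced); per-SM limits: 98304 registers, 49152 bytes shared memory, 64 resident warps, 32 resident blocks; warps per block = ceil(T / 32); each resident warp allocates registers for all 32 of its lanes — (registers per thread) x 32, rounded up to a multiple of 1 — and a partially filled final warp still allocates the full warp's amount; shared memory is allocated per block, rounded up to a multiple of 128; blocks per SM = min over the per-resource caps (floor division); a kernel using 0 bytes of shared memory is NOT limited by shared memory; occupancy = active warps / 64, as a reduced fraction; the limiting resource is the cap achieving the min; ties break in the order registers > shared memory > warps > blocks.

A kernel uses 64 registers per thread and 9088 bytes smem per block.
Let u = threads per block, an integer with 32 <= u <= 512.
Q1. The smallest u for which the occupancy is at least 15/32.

Answer: u = 161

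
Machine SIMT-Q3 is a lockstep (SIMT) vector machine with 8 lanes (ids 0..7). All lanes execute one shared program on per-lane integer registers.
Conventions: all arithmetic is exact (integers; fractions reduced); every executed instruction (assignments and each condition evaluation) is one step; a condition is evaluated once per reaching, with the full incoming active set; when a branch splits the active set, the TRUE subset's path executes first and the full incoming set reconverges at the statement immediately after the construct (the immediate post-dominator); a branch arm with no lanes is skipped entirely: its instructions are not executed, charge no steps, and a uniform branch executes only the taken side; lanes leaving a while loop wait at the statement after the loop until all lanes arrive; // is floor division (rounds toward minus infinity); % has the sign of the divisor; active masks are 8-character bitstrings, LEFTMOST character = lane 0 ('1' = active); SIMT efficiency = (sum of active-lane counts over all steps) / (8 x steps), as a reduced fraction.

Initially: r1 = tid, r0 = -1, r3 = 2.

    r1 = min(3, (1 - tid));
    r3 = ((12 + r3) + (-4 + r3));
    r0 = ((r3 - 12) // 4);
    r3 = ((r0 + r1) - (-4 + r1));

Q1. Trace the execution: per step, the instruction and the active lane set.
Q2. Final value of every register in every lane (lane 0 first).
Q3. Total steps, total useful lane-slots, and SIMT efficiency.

step 0: r1 <- min(3, (1 - tid))      11111111
step 1: r3 <- ((12 + r3) + (-4 + r3)) 11111111
step 2: r0 <- ((r3 - 12) // 4)       11111111
step 3: r3 <- ((r0 + r1) - (-4 + r1)) 11111111

Answer: 4 steps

r1: 1,0,-1,-2,-3,-4,-5,-6
r0: 0,0,0,0,0,0,0,0
r3: 4,4,4,4,4,4,4,4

steps = 4; useful = 32; efficiency = 32/32 = 1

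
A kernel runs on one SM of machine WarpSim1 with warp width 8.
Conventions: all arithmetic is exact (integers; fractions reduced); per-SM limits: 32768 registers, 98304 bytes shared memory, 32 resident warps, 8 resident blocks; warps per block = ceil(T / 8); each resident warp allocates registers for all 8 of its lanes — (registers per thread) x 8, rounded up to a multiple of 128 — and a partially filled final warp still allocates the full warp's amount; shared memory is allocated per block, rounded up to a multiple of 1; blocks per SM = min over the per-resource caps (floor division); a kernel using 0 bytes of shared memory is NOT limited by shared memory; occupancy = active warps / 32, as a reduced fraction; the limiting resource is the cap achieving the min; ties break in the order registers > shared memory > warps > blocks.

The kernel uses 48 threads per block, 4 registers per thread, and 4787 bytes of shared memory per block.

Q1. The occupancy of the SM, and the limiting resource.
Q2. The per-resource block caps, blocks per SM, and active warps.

Answer: occupancy 15/16, limited by warps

registers: 42 blocks
shared memory: 20 blocks
warps: 5 blocks
blocks: 8 blocks

Answer: 5 blocks, 30 active warps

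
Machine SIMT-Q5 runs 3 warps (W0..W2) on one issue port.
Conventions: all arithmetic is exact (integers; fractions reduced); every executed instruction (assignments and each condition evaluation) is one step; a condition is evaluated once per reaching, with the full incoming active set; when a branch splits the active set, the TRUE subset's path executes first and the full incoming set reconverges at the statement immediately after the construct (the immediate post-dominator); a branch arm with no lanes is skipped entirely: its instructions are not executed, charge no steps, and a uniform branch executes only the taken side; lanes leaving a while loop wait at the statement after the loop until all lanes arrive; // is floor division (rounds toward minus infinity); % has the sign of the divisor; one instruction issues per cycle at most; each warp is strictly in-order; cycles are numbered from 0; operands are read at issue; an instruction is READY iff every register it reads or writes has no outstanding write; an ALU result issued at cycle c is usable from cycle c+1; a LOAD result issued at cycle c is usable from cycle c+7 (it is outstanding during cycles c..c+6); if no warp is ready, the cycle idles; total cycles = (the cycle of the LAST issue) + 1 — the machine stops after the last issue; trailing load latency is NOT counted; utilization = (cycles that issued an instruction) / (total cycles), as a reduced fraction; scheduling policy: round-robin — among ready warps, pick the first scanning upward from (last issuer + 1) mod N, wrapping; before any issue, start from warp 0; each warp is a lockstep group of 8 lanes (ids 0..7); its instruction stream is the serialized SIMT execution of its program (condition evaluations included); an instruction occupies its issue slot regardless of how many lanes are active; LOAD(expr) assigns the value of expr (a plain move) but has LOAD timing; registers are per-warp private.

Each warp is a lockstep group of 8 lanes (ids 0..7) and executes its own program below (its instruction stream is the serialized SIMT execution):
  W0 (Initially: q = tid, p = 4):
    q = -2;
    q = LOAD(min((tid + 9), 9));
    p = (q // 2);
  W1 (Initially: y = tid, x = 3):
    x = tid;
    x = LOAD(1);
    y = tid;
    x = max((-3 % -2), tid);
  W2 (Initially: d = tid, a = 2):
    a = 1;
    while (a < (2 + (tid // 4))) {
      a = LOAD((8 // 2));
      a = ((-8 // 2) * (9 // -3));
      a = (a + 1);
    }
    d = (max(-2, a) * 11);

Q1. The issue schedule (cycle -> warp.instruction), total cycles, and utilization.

cycle 0: W0.I0
cycle 1: W1.I0
cycle 2: W2.I0
cycle 3: W0.I1
cycle 4: W1.I1
cycle 5: W2.I1
cycle 6: W1.I2
cycle 7: W2.I2
cycle 8: idle
cycle 9: idle
cycle 10: W0.I2
cycle 11: W1.I3
cycle 12: idle
cycle 13: idle
cycle 14: W2.I3
cycle 15: W2.I4
cycle 16: W2.I5
cycle 17: W2.I6

Answer: 18 cycles, utilization 7/9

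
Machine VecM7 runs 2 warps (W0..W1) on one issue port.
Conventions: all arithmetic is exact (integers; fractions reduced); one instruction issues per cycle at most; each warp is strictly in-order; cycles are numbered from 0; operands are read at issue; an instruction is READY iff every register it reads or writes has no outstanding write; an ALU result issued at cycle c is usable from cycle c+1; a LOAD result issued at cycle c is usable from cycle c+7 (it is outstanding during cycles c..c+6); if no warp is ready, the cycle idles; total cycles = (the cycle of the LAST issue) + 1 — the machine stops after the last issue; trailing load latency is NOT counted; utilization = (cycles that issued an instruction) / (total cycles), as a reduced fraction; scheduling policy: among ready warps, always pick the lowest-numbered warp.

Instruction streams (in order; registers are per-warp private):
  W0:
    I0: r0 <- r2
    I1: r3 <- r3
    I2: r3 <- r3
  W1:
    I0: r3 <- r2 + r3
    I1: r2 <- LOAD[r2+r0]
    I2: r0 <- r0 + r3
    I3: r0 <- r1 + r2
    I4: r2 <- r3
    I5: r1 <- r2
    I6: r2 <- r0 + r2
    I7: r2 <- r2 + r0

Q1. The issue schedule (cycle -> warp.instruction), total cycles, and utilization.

cycle 0: W0.I0
cycle 1: W0.I1
cycle 2: W0.I2
cycle 3: W1.I0
cycle 4: W1.I1
cycle 5: W1.I2
cycle 6: idle
cycle 7: idle
cycle 8: idle
cycle 9: idle
cycle 10: idle
cycle 11: W1.I3
cycle 12: W1.I4
cycle 13: W1.I5
cycle 14: W1.I6
cycle 15: W1.I7

Answer: 16 cycles, utilization 11/16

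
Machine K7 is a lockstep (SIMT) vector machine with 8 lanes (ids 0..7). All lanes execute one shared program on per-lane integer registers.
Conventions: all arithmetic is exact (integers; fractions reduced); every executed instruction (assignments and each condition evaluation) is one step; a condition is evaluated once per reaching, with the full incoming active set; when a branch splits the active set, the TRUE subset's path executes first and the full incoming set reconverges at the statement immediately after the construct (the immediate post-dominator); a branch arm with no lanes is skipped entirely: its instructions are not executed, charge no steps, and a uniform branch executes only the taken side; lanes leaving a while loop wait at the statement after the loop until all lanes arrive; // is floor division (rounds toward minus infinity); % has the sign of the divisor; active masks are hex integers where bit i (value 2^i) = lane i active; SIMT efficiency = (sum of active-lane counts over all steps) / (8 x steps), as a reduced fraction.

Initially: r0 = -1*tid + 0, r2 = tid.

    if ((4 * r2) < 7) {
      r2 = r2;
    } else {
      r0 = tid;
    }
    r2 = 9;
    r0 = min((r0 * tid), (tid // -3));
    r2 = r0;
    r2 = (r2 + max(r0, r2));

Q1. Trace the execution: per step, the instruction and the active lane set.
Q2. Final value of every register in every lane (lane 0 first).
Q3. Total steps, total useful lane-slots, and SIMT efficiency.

step 0: eval ((4 * r2) < 7)          0xff
step 1: r2 <- r2                     0x03
step 2: r0 <- tid                    0xfc
step 3: r2 <- 9                      0xff
step 4: r0 <- min((r0 * tid), (tid // -3)) 0xff
step 5: r2 <- r0                     0xff
step 6: r2 <- (r2 + max(r0, r2))     0xff

Answer: 7 steps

r0: 0,-1,-1,-1,-2,-2,-2,-3
r2: 0,-2,-2,-2,-4,-4,-4,-6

steps = 7; useful = 48; efficiency = 48/56 = 6/7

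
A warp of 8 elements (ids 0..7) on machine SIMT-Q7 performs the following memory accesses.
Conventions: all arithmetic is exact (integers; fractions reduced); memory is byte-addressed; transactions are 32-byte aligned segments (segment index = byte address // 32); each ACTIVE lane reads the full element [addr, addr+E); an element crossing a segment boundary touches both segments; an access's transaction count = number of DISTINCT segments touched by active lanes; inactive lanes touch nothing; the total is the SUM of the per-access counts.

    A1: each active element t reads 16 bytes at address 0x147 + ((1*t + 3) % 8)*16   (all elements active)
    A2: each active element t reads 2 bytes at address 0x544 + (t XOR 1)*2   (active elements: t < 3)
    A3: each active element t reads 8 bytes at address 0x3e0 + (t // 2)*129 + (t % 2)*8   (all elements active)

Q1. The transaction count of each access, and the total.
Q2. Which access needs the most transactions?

A1: 5 transactions
A2: 1 transaction
A3: 4 transactions

Answer: 5,1,4; total 10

Answer: A1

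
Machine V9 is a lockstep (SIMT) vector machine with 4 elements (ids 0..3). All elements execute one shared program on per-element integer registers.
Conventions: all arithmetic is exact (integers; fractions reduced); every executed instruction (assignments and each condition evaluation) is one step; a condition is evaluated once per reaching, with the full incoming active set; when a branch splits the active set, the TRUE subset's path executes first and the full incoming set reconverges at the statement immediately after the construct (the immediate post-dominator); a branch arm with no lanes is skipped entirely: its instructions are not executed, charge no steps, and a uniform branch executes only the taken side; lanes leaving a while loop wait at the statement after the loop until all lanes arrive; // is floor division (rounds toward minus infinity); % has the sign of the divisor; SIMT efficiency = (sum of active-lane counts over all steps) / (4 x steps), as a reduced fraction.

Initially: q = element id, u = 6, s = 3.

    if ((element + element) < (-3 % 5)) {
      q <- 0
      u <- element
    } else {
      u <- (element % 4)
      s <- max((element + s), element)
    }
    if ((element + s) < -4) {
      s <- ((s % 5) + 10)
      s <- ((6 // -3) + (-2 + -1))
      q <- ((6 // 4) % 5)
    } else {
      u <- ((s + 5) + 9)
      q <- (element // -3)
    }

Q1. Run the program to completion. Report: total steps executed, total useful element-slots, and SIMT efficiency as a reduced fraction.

Answer: 8 steps, 24 useful, 3/4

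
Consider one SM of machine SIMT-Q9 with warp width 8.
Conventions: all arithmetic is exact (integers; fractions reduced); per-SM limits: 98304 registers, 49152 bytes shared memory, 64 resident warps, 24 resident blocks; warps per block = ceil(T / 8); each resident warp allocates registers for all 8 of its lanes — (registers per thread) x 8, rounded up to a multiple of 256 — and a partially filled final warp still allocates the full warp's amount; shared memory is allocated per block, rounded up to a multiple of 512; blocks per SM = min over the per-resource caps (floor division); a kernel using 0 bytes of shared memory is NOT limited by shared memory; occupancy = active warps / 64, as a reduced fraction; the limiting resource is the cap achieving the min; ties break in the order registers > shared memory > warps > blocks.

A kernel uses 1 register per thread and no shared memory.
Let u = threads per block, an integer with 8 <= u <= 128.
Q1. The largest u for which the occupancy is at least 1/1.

Answer: u = 128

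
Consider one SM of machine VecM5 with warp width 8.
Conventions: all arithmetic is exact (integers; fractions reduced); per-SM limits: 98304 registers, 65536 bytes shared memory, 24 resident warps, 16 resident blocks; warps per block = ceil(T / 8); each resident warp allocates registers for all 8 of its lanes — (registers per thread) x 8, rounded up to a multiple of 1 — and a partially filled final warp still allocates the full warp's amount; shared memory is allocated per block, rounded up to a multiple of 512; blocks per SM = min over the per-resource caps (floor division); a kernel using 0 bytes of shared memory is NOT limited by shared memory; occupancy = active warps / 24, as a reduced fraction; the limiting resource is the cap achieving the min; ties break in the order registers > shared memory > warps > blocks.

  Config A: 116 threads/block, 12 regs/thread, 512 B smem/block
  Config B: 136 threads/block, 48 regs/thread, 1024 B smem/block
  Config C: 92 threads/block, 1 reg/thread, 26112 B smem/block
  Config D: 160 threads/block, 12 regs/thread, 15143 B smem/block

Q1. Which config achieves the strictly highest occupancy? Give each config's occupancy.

occupancies: A 5/8, B 17/24, C 1, D 5/6

Answer: C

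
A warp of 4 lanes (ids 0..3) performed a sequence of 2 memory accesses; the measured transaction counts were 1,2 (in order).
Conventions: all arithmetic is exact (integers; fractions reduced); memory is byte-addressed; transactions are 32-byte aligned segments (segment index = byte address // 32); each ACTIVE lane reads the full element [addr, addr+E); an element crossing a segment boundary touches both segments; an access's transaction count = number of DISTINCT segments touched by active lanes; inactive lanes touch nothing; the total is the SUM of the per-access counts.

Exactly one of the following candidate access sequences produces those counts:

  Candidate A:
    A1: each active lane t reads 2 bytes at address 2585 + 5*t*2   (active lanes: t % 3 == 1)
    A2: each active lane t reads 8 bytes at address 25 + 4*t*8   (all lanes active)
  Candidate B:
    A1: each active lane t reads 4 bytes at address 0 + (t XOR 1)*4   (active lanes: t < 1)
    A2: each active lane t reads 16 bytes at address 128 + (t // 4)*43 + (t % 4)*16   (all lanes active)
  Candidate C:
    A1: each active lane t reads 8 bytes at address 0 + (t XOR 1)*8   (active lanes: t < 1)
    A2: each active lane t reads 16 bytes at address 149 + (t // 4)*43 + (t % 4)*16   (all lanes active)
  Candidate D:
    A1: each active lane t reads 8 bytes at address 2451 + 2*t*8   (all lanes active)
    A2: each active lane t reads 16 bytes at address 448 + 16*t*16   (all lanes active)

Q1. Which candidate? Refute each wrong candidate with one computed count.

A: A2 gives 5 transactions, not 2
C: A2 gives 3 transactions, not 2
D: A1 gives 3 transactions, not 1
B: all counts match (1,2)

Answer: B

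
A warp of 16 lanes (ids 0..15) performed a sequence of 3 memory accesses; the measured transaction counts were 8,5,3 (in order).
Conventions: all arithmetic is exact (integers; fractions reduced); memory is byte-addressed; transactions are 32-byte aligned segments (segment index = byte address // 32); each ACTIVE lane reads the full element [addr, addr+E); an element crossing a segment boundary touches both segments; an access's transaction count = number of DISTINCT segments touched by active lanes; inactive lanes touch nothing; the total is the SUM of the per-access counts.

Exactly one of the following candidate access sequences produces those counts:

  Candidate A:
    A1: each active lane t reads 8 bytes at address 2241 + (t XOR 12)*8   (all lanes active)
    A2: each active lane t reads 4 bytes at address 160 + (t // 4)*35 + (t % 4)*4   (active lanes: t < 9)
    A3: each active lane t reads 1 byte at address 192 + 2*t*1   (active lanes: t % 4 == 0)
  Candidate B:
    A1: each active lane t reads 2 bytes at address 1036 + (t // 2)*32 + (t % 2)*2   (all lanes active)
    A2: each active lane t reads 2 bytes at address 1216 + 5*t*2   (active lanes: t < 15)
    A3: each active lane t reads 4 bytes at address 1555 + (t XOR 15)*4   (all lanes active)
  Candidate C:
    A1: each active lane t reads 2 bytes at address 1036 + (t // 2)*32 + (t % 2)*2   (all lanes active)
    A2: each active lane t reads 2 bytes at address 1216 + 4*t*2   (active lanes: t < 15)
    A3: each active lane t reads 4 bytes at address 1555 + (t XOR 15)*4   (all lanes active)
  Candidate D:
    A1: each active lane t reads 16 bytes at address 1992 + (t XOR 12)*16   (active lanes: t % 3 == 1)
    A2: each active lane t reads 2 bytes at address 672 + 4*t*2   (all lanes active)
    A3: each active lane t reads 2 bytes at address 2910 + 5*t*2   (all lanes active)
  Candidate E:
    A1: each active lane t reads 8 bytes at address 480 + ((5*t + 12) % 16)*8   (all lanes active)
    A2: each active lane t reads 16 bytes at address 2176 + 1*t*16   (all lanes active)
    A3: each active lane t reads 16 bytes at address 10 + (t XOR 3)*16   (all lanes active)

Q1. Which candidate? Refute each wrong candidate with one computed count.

A: A1 gives 5 transactions, not 8
C: A2 gives 4 transactions, not 5
D: A1 gives 7 transactions, not 8
E: A1 gives 4 transactions, not 8
B: all counts match (8,5,3)

Answer: B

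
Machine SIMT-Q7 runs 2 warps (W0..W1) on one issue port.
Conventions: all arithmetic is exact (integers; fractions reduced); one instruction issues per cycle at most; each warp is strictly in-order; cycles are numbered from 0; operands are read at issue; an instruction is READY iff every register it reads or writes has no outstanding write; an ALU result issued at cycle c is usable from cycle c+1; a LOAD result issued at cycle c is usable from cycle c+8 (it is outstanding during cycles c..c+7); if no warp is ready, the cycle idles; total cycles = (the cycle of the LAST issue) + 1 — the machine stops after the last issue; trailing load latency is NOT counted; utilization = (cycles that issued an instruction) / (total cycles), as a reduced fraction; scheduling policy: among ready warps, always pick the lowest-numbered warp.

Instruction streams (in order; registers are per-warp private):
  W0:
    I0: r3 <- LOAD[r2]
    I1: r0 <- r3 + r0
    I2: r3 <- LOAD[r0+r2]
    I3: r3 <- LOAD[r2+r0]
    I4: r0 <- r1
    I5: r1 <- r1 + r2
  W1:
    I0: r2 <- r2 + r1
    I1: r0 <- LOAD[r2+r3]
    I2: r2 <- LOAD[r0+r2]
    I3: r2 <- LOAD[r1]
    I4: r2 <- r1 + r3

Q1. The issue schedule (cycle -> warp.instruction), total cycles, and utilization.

cycle 0: W0.I0
cycle 1: W1.I0
cycle 2: W1.I1
cycle 3: idle
cycle 4: idle
cycle 5: idle
cycle 6: idle
cycle 7: idle
cycle 8: W0.I1
cycle 9: W0.I2
cycle 10: W1.I2
cycle 11: idle
cycle 12: idle
cycle 13: idle
cycle 14: idle
cycle 15: idle
cycle 16: idle
cycle 17: W0.I3
cycle 18: W0.I4
cycle 19: W0.I5
cycle 20: W1.I3
cycle 21: idle
cycle 22: idle
cycle 23: idle
cycle 24: idle
cycle 25: idle
cycle 26: idle
cycle 27: idle
cycle 28: W1.I4

Answer: 29 cycles, utilization 11/29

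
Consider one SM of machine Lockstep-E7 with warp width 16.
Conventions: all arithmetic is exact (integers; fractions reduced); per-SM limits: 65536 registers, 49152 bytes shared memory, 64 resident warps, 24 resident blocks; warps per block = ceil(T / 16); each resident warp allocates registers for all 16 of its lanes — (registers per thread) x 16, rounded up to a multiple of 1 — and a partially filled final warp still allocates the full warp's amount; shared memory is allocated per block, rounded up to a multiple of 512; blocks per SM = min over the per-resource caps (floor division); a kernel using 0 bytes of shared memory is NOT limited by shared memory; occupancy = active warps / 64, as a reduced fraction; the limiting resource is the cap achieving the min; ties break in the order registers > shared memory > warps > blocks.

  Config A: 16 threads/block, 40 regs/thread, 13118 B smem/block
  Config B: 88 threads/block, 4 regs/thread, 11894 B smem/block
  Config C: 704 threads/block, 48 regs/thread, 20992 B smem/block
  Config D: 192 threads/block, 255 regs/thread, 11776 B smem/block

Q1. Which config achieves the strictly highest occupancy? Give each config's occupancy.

occupancies: A 3/64, B 3/8, C 11/16, D 3/16

Answer: C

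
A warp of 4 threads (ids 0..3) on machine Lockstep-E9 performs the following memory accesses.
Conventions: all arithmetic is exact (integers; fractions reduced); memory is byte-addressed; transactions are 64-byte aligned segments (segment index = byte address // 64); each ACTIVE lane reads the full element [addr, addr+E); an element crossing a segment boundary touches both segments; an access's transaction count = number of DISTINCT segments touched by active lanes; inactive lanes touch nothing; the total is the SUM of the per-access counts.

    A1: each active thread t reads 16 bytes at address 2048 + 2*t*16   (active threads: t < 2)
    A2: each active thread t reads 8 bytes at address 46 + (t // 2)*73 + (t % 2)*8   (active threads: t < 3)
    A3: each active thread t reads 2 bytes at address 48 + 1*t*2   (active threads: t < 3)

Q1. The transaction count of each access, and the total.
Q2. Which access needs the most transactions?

A1: 1 transaction
A2: 2 transactions
A3: 1 transaction

Answer: 1,2,1; total 4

Answer: A2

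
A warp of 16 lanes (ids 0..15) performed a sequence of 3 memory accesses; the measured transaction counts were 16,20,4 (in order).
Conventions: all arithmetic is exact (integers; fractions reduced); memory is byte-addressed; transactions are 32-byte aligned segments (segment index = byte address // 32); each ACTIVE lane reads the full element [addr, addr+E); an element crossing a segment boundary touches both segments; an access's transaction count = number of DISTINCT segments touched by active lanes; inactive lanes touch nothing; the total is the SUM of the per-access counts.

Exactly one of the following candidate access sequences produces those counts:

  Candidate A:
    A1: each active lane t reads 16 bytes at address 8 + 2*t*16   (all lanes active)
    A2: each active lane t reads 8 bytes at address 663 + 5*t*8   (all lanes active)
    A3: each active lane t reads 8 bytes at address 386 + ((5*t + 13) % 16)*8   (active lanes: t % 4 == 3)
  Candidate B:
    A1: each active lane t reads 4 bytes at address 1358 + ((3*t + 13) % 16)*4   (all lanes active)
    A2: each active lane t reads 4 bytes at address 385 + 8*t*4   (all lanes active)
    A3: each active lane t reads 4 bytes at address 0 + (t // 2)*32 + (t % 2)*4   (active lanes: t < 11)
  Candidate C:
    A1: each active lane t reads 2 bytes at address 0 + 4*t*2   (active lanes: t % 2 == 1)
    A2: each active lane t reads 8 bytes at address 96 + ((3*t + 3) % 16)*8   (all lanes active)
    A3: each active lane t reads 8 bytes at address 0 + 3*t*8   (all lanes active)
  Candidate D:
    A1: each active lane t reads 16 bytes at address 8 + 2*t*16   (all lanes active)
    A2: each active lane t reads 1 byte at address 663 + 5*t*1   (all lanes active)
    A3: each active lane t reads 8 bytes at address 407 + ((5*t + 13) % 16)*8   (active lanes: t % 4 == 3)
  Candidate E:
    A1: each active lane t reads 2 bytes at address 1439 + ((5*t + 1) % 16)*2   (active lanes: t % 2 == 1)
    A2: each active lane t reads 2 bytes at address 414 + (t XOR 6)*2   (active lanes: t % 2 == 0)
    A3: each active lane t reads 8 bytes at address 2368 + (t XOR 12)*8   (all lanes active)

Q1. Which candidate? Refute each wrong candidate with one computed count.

B: A1 gives 3 transactions, not 16
C: A1 gives 4 transactions, not 16
D: A2 gives 4 transactions, not 20
E: A1 gives 2 transactions, not 16
A: all counts match (16,20,4)

Answer: A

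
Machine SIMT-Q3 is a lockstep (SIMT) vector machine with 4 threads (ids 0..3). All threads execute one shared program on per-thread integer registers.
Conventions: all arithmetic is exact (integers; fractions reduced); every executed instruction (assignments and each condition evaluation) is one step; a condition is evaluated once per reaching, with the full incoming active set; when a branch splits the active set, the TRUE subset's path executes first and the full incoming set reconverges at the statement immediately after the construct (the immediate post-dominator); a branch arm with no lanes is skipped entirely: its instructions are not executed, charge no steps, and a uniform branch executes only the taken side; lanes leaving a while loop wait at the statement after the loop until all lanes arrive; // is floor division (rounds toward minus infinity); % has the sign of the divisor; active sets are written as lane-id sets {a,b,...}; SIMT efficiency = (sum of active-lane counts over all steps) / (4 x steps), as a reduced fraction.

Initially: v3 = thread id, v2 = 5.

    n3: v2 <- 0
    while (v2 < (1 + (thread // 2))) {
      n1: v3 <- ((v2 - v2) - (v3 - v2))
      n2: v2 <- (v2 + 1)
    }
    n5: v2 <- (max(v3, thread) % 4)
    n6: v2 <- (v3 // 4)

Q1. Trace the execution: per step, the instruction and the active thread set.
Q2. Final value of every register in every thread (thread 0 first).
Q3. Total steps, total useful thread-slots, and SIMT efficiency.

step 0: v2 <- 0                      {0,1,2,3}
step 1: eval (v2 < (1 + (thread // 2))) {0,1,2,3}
step 2: v3 <- ((v2 - v2) - (v3 - v2)) {0,1,2,3}
step 3: v2 <- (v2 + 1)               {0,1,2,3}
step 4: eval (v2 < (1 + (thread // 2))) {0,1,2,3}
step 5: v3 <- ((v2 - v2) - (v3 - v2)) {2,3}
step 6: v2 <- (v2 + 1)               {2,3}
step 7: eval (v2 < (1 + (thread // 2))) {2,3}
step 8: v2 <- (max(v3, thread) % 4)  {0,1,2,3}
step 9: v2 <- (v3 // 4)              {0,1,2,3}

Answer: 10 steps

v3: 0,-1,3,4
v2: 0,-1,0,1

steps = 10; useful = 34; efficiency = 34/40 = 17/20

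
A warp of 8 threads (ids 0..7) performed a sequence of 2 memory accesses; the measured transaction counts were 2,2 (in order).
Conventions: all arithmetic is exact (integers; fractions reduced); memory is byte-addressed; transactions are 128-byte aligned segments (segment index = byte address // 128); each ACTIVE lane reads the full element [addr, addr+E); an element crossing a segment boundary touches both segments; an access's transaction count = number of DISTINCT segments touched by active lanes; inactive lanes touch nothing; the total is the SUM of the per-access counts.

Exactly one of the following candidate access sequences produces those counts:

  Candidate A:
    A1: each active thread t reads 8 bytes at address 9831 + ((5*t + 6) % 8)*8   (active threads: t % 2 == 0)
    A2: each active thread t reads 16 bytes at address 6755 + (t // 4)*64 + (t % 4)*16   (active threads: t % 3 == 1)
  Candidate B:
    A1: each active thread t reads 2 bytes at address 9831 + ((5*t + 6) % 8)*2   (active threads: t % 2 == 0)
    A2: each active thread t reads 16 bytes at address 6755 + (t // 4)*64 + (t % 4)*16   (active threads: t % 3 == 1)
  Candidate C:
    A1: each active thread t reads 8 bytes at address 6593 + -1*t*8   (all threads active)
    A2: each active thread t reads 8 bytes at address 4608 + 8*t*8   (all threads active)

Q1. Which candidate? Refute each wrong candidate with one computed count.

B: A1 gives 1 transaction, not 2
C: A1 gives 1 transaction, not 2
A: all counts match (2,2)

Answer: A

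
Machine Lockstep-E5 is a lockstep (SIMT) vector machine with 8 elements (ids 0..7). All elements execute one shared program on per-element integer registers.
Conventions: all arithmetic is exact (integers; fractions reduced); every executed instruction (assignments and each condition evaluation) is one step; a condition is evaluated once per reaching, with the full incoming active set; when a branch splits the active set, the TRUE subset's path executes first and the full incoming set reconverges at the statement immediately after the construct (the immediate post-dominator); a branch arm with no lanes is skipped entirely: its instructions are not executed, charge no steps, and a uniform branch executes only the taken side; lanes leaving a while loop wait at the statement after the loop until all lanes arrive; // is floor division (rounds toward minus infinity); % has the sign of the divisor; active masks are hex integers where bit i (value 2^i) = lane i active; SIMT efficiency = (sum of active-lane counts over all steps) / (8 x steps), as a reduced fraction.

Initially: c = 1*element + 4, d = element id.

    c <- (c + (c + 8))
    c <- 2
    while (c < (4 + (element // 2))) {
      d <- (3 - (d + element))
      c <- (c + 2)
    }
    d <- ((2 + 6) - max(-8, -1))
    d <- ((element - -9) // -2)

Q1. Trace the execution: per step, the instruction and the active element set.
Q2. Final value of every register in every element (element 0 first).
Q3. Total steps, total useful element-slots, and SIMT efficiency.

step 0: c <- (c + (c + 8))           0xff
step 1: c <- 2                       0xff
step 2: eval (c < (4 + (element // 2))) 0xff
step 3: d <- (3 - (d + element))     0xff
step 4: c <- (c + 2)                 0xff
step 5: eval (c < (4 + (element // 2))) 0xff
step 6: d <- (3 - (d + element))     0xfc
step 7: c <- (c + 2)                 0xfc
step 8: eval (c < (4 + (element // 2))) 0xfc
step 9: d <- (3 - (d + element))     0xc0
step 10: c <- (c + 2)                 0xc0
step 11: eval (c < (4 + (element // 2))) 0xc0
step 12: d <- ((2 + 6) - max(-8, -1)) 0xff
step 13: d <- ((element - -9) // -2)  0xff

Answer: 14 steps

c: 4,4,6,6,6,6,8,8
d: -5,-5,-6,-6,-7,-7,-8,-8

steps = 14; useful = 88; efficiency = 88/112 = 11/14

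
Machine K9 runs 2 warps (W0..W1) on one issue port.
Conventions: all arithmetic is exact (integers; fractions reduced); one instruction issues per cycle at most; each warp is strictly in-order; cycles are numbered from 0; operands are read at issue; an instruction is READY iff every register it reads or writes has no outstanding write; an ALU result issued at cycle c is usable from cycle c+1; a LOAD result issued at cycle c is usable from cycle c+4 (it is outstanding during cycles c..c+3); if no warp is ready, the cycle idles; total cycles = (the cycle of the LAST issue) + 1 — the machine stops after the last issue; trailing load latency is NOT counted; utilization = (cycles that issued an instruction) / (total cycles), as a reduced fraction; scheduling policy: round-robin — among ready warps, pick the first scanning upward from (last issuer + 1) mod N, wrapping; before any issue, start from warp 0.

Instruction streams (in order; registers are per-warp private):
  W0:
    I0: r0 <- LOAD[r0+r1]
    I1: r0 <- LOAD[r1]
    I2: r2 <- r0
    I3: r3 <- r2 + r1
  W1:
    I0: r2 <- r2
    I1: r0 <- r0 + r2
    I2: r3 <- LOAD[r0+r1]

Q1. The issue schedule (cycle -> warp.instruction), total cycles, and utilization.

cycle 0: W0.I0
cycle 1: W1.I0
cycle 2: W1.I1
cycle 3: W1.I2
cycle 4: W0.I1
cycle 5: idle
cycle 6: idle
cycle 7: idle
cycle 8: W0.I2
cycle 9: W0.I3

Answer: 10 cycles, utilization 7/10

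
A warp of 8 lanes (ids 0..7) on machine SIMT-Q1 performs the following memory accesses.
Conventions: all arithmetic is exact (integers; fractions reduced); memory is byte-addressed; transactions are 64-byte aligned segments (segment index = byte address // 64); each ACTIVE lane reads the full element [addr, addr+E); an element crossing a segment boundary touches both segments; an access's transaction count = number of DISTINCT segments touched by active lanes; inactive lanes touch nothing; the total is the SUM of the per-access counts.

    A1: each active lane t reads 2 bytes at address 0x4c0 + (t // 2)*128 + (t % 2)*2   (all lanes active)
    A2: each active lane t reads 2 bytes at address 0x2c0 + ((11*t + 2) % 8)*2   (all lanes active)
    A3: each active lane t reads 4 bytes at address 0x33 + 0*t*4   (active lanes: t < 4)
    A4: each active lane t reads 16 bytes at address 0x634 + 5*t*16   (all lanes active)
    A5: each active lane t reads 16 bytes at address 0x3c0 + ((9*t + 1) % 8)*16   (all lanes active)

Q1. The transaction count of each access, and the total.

A1: 4 transactions
A2: 1 transaction
A3: 1 transaction
A4: 10 transactions
A5: 2 transactions

Answer: 4,1,1,10,2; total 18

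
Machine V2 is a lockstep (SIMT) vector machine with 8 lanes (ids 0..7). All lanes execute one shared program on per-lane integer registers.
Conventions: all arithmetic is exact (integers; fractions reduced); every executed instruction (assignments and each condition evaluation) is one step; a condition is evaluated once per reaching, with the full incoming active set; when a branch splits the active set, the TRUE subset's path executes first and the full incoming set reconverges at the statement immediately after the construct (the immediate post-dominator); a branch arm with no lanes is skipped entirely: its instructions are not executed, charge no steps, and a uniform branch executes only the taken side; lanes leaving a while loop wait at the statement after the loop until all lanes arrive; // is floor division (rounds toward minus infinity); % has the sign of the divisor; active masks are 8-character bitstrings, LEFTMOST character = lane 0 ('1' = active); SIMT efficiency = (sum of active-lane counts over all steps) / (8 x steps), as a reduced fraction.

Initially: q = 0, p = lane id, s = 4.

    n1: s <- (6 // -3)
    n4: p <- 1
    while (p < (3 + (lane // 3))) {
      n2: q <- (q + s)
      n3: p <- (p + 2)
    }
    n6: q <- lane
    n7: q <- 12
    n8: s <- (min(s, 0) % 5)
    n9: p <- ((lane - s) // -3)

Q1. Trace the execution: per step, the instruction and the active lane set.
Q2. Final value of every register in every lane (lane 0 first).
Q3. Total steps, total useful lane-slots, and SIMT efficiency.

step 0: s <- (6 // -3)               11111111
step 1: p <- 1                       11111111
step 2: eval (p < (3 + (lane // 3))) 11111111
step 3: q <- (q + s)                 11111111
step 4: p <- (p + 2)                 11111111
step 5: eval (p < (3 + (lane // 3))) 11111111
step 6: q <- (q + s)                 00011111
step 7: p <- (p + 2)                 00011111
step 8: eval (p < (3 + (lane // 3))) 00011111
step 9: q <- lane                    11111111
step 10: q <- 12                      11111111
step 11: s <- (min(s, 0) % 5)         11111111
step 12: p <- ((lane - s) // -3)      11111111

Answer: 13 steps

q: 12,12,12,12,12,12,12,12
p: 1,0,0,0,-1,-1,-1,-2
s: 3,3,3,3,3,3,3,3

steps = 13; useful = 95; efficiency = 95/104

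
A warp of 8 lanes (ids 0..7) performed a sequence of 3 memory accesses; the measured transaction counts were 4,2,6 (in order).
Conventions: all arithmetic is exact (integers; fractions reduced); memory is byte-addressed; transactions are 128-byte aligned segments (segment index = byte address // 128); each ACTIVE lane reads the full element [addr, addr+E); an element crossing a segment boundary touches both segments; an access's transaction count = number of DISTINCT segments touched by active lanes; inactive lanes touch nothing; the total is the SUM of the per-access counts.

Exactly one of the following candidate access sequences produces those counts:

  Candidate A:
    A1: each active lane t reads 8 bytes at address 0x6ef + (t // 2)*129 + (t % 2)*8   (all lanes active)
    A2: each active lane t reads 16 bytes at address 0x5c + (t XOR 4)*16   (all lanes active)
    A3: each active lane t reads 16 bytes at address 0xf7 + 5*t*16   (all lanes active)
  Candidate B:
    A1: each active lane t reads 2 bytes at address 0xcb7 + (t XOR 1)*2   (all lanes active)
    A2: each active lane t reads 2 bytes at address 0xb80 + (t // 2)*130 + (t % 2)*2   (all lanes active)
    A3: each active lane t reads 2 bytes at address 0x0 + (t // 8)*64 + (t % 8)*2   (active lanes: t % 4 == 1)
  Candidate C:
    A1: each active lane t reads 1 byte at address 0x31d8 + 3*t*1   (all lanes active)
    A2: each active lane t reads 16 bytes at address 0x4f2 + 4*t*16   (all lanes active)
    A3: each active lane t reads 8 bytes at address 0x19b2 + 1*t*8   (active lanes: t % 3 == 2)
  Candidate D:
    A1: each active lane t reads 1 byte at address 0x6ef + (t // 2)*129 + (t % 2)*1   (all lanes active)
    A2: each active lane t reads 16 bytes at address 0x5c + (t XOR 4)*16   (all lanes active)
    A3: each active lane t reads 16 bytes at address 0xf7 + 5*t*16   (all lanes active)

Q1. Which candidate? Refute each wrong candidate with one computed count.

A: A1 gives 5 transactions, not 4
B: A1 gives 1 transaction, not 4
C: A1 gives 1 transaction, not 4
D: all counts match (4,2,6)

Answer: D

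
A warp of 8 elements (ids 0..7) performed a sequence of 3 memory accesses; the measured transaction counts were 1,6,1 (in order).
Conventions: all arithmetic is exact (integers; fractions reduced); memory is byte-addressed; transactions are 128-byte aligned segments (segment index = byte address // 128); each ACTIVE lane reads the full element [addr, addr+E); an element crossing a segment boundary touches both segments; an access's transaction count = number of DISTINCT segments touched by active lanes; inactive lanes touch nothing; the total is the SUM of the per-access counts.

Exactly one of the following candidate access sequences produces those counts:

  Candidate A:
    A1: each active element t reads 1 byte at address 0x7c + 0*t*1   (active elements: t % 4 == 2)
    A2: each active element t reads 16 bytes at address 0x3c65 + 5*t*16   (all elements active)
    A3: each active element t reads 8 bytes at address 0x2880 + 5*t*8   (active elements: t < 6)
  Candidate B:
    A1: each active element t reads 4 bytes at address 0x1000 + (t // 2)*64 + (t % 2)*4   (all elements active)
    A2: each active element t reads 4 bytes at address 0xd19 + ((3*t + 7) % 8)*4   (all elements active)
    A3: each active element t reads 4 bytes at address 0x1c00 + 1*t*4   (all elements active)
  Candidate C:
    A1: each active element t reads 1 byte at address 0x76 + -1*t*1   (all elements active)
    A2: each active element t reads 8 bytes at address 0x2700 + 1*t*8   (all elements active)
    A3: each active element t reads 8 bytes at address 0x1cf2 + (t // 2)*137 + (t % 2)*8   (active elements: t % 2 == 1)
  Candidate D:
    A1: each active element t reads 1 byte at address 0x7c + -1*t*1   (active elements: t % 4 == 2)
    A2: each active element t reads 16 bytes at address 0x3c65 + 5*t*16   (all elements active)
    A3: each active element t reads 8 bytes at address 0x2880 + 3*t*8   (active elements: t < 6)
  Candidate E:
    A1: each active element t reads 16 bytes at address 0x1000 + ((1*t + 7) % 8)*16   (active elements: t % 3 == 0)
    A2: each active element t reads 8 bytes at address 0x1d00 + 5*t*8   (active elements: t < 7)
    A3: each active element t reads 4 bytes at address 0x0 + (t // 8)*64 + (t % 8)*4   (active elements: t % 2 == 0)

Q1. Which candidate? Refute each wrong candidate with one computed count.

A: A3 gives 2 transactions, not 1
B: A1 gives 2 transactions, not 1
C: A2 gives 1 transaction, not 6
E: A2 gives 2 transactions, not 6
D: all counts match (1,6,1)

Answer: D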